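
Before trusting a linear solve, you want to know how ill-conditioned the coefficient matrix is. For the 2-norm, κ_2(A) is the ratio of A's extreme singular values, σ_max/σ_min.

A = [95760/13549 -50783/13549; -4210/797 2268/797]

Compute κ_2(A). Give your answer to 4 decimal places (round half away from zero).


M = AᵀA = [14292242500/183575401 -7622433000/183575401; -7622433000/183575401 4065478225/183575401]. tr(M)=63521525/635209, det(M)=62500/635209
λ_max, λ_min = (63521525/635209 ± √4034825336075625/403490473681)/2 = 100, 625/635209
κ_2(A) = √(λ_max/λ_min) = √(100 / (625/635209)) = 318.8000

318.8000


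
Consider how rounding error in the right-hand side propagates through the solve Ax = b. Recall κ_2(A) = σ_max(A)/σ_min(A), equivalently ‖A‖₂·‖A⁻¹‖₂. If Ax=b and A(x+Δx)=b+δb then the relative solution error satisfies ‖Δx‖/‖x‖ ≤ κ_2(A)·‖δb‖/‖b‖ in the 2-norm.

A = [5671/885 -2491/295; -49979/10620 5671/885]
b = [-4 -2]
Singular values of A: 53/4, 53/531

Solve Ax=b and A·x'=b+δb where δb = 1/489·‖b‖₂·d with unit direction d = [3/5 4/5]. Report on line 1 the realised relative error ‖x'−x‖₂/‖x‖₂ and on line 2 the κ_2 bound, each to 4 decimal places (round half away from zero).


0.0023
0.2715

largest singular value 53/4, smallest 53/531
condition number: (53/4) ÷ (53/531) = 132.7500
κ_2(A)·‖δb‖/‖b‖ = 0.2715
solve Ax = b  →  x = [-32.1509 -23.9245]
2-norm of b is 4.4721; of x, 40.0758
δb = ε·‖b‖·d = [0.0055 0.0073]; solving A·Δx = δb gives ‖Δx‖ = 0.0916
realised ‖Δx‖/‖x‖ = 0.0023
realised/bound (from unrounded values) ≈ 0.0084


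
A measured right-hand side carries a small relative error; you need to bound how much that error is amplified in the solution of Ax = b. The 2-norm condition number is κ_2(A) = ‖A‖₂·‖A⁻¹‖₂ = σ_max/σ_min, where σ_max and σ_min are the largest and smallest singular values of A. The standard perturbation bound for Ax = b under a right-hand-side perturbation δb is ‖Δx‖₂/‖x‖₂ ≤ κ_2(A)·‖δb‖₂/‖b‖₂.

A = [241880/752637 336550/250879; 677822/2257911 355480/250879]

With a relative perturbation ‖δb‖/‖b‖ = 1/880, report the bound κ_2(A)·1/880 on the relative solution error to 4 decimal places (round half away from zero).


0.0863

AᵀA = [1172409124/6062023881 576892160/673558209; 576892160/673558209 284936900/74839801]; tr = 14427304/3606201, det = 10000/3606201
char-poly roots: 4 and 2500/3606201
κ_2(A) = √(λ_max/λ_min) = √(4 / (2500/3606201)) = 75.9600
perturbation bound = 75.9600·1/880 = 0.0863


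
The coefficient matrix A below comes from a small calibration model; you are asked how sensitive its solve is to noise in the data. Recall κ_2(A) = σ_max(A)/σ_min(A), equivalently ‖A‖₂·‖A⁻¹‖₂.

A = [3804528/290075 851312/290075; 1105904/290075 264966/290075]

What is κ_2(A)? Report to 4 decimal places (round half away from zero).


247.6250

form AᵀA = [25115931136/134629609 5650987680/134629609; 5650987680/134629609 1271902564/134629609] with trace 15697700/80089 and determinant 50176/80089
char-poly roots: 196 and 256/80089
κ_2(A) = √(λ_max/λ_min) = √(196 / (256/80089)) = 247.6250


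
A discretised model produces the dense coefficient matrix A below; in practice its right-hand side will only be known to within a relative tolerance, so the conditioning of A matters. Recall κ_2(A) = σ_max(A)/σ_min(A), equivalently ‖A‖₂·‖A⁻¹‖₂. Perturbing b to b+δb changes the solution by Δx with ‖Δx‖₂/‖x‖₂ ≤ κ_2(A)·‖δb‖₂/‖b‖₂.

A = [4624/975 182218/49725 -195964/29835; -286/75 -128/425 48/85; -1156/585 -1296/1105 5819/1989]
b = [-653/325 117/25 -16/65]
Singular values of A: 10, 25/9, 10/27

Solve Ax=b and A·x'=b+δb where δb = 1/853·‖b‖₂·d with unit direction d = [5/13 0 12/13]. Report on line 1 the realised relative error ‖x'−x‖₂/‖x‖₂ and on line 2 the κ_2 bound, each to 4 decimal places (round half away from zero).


0.0052
0.0317

largest singular value 10, smallest 10/27
κ_2(A) = 10 / (10/27) = 27.0000
perturbation bound = 27.0000·1/853 = 0.0317
solve Ax = b  →  x = [-1.3320 -2.0887 -1.8212]
‖b‖₂ = 5.0990 and ‖x‖₂ = 3.0747
Δx = A⁻¹·δb where δb = 1/853·5.0990·d; ‖Δx‖ = 0.0161
realised ‖Δx‖/‖x‖ = 0.0052
so the bound overstates the realised error by a factor of ≈ 6.0299 (computed from the unrounded values)


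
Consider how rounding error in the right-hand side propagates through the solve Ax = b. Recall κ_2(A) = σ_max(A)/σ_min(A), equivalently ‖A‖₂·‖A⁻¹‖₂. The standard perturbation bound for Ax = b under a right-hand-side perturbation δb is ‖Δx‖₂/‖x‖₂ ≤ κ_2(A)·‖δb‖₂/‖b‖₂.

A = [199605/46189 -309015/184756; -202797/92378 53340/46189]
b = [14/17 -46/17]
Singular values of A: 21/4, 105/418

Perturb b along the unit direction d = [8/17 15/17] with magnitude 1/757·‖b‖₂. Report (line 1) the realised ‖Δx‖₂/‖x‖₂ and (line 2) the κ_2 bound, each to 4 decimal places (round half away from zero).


largest singular value 21/4, smallest 105/418
κ_2(A) = (21/4) / (105/418) = 20.9000
worst-case relative error ≤ 20.9000 × 1/757 = 0.0276
solve Ax = b  →  x = [-2.7106 -7.4960]
‖b‖₂ = 2.8284 and ‖x‖₂ = 7.9710
with δb = [0.0018 0.0033], A·Δx = δb → ‖Δx‖ = 0.0149
dividing the unrounded norms, ‖Δx‖/‖x‖ = 0.0019
realised/bound (from unrounded values) ≈ 0.0676

0.0019
0.0276


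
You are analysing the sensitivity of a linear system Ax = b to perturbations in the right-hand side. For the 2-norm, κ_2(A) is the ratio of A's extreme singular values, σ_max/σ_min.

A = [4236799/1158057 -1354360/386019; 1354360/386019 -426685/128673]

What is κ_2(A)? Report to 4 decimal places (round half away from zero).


M = AᵀA = [40973941561/1594644489 -13007273440/531548163; -13007273440/531548163 4129407625/177182721]. tr(M)=92911546/1896129, det(M)=60025/1896129
eigenvalues of AᵀA: λ = (tr ± √(tr²−4·det))/2 = 49, 1225/1896129
κ = σ_max/σ_min = 7/(35/1377) = 275.4000

275.4000


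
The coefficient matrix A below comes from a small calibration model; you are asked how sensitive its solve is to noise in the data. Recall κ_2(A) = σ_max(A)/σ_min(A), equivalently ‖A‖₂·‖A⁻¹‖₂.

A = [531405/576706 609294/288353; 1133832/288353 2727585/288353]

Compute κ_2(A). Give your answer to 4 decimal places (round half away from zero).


270.5000

form AᵀA = [3227062041/197852356 1936058355/49463089; 1936058355/49463089 4646614581/49463089] with trace 129074085/1170724 and determinant 194481/1170724
λ_max, λ_min = (129074085/1170724 ± √16659208684290249/1370594684176)/2 = 441/4, 441/292681
σ_max=√(441/4)=(21/2), σ_min=√(441/292681)=(21/541) → κ = 270.5000


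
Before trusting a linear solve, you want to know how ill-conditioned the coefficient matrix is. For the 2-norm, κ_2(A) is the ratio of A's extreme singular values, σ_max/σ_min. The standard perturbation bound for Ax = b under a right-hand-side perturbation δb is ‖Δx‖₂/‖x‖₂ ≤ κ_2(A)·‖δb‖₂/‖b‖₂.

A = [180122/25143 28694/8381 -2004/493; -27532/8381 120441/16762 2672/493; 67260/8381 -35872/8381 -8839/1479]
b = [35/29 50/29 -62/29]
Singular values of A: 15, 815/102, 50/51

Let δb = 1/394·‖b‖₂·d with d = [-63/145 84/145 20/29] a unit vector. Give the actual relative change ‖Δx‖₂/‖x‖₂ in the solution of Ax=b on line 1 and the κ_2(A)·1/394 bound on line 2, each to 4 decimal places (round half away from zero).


σ_max = 15, σ_min = 50/51
κ_2(A) = 15 / (50/51) = 15.3000
worst-case relative error ≤ 15.3000 × 1/394 = 0.0388
solve Ax = b  →  x = [-0.5163 0.5591 -0.7360]
2-norm of b is 3.0000; of x, 1.0587
re-solving with b+δb shifts x by Δx of norm 0.0078
relative error = 0.0073
realised/bound (from unrounded values) ≈ 0.1889

0.0073
0.0388


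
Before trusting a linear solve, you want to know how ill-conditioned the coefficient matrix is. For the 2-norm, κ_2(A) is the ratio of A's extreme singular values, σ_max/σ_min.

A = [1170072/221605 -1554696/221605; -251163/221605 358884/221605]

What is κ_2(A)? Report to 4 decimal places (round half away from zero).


135.1250

M = AᵀA = [851963913/29214025 -1135779084/29214025; -1135779084/29214025 1514501712/29214025]. tr(M)=94658625/1168561, det(M)=419904/1168561
char-poly roots: 81 and 5184/1168561
κ_2(A) = √(λ_max/λ_min) = √(81 / (5184/1168561)) = 135.1250


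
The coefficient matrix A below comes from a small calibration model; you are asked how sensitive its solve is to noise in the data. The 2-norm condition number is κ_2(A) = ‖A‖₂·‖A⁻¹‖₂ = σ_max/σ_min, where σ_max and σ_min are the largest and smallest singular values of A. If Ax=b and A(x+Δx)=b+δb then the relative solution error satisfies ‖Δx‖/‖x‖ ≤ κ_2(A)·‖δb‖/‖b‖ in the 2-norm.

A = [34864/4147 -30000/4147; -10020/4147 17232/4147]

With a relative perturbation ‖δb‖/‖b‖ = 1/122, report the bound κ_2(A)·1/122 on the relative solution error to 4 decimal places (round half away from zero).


form AᵀA = [268496/3509 -248640/3509; -248640/3509 244224/3509] with trace 17680/121 and determinant 36864/121
λ_max, λ_min = (17680/121 ± √294740224/14641)/2 = 144, 256/121
σ_max=√144=12, σ_min=√(256/121)=(16/11) → κ = 8.2500
bound on ‖Δx‖/‖x‖: κ·ε = 8.2500·1/122 = 0.0676

0.0676


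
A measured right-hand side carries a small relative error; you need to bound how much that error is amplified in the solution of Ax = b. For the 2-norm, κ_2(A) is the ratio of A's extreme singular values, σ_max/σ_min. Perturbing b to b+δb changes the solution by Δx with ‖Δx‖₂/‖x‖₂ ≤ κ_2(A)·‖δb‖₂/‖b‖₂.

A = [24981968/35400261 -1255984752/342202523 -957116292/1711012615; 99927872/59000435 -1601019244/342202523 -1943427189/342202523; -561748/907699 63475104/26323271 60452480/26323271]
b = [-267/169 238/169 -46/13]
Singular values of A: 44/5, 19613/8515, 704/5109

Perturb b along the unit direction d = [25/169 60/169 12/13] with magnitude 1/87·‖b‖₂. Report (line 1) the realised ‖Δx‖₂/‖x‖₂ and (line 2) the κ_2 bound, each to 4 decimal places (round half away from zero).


from the listed singular values, σ₁ = 44/5, σ_n = 704/5109
κ_2(A) = (44/5) / (704/5109) = 63.8625
perturbation bound = 63.8625·1/87 = 0.7341
solve Ax = b  →  x = [-21.1904 -3.0224 -4.0776]
‖b‖ = 4.1231, ‖x‖ = 21.7898
with δb = [0.0070 0.0168 0.0437], A·Δx = δb → ‖Δx‖ = 0.3439
realised ‖Δx‖/‖x‖ = 0.0158
realised/bound (from unrounded values) ≈ 0.0215

0.0158
0.7341


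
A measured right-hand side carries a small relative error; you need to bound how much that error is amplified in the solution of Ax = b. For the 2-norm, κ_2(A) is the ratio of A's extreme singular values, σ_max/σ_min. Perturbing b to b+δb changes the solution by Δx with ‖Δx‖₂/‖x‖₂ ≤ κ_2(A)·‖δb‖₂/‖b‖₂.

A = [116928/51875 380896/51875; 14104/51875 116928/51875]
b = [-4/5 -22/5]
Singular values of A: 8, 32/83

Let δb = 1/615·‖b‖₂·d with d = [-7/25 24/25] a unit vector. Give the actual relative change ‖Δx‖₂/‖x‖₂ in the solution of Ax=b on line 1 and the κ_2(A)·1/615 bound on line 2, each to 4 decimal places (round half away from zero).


σ_max = 8, σ_min = 32/83
condition number: 8 ÷ (32/83) = 20.7500
worst-case relative error ≤ 20.7500 × 1/615 = 0.0337
solve Ax = b  →  x = [9.8900 -3.1450]
2-norm of b is 4.4721; of x, 10.3780
δb = ε·‖b‖·d = [-0.0020 0.0070]; solving A·Δx = δb gives ‖Δx‖ = 0.0189
dividing the unrounded norms, ‖Δx‖/‖x‖ = 0.0018
realised/bound (from unrounded values) ≈ 0.0539

0.0018
0.0337


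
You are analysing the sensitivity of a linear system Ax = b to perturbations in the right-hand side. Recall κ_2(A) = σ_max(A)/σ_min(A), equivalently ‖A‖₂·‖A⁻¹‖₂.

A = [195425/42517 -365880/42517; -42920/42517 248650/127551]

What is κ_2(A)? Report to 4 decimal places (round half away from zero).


M = AᵀA = [23815025/1075369 -133955000/3226107; -133955000/3226107 753504100/9678321]. tr(M)=3348925/33489, det(M)=2500/33489
char-poly roots: 100 and 25/33489
κ_2(A) = √(λ_max/λ_min) = √(100 / (25/33489)) = 366.0000

366.0000


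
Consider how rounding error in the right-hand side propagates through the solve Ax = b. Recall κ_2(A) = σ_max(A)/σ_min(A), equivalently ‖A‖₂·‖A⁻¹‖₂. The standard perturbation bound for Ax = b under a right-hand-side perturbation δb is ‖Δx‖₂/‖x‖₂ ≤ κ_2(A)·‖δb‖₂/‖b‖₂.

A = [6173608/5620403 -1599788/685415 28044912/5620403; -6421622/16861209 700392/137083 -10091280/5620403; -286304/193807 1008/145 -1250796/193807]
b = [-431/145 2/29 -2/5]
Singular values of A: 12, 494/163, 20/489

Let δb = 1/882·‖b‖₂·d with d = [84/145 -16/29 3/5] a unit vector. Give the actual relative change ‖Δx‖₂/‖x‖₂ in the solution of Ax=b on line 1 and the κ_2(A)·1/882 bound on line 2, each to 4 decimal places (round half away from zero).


from the listed singular values, σ₁ = 12, σ_n = 20/489
κ_2(A) = 12 / (20/489) = 293.4000
κ_2(A)·‖δb‖/‖b‖ = 0.3327
solve Ax = b  →  x = [47.5898 -0.3948 -11.2564]
‖b‖ = 3.0000, ‖x‖ = 48.9045
re-solving with b+δb shifts x by Δx of norm 0.0832
realised ‖Δx‖/‖x‖ = 0.0017
realised/bound (from unrounded values) ≈ 0.0051

0.0017
0.3327


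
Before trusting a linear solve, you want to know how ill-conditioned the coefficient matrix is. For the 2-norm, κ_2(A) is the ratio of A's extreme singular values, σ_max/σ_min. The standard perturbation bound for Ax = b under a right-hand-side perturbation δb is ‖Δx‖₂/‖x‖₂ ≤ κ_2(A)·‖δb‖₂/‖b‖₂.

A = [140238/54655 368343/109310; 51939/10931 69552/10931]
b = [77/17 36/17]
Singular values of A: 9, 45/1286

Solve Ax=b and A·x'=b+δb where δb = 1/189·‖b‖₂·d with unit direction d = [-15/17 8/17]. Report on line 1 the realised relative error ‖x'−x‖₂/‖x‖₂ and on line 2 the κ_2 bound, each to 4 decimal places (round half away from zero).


0.0088
1.3608

σ_max = 9, σ_min = 45/1286
condition number: 9 ÷ (45/1286) = 257.2000
bound on ‖Δx‖/‖x‖: κ·ε = 257.2000·1/189 = 1.3608
solve Ax = b  →  x = [68.8533 -51.0844]
‖b‖ = 5.0000, ‖x‖ = 85.7345
with δb = [-0.0233 0.0124], A·Δx = δb → ‖Δx‖ = 0.7560
dividing the unrounded norms, ‖Δx‖/‖x‖ = 0.0088
so the bound overstates the realised error by a factor of ≈ 154.3221 (computed from the unrounded values)


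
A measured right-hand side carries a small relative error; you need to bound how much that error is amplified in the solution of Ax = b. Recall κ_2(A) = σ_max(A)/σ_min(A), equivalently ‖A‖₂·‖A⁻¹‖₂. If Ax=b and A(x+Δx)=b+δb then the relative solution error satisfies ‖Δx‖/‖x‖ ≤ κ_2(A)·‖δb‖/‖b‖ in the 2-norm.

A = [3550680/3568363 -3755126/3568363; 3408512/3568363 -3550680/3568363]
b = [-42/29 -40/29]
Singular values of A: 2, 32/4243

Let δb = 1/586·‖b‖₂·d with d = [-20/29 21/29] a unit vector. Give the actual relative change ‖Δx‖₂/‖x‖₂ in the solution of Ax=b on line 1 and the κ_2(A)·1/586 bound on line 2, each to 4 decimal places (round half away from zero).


from the listed singular values, σ₁ = 2, σ_n = 32/4243
condition number: 2 ÷ (32/4243) = 265.1875
bound on ‖Δx‖/‖x‖: κ·ε = 265.1875·1/586 = 0.4525
solve Ax = b  →  x = [-0.6897 0.7241]
2-norm of b is 2.0000; of x, 1.0000
re-solving with b+δb shifts x by Δx of norm 0.4525
dividing the unrounded norms, ‖Δx‖/‖x‖ = 0.4525
realised/bound = 1 exactly: the bound is attained for this b and d

0.4525
0.4525


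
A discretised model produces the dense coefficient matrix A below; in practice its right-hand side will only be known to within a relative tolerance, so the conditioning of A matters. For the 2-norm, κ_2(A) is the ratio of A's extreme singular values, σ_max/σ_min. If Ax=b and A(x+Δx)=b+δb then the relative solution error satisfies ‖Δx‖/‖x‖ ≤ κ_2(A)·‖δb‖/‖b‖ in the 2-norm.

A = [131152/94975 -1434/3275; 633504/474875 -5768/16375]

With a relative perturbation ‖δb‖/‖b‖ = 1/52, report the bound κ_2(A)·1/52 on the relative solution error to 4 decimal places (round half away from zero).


M = AᵀA = [988523776/268140625 -288132768/268140625; -288132768/268140625 84678724/268140625]. tr(M)=1717124/429025, det(M)=4096/429025
eigenvalues of AᵀA: λ = (tr ± √(tr²−4·det))/2 = 4, 1024/429025
so κ_2 = √(4 / (1024/429025)) = 40.9375
perturbation bound = 40.9375·1/52 = 0.7873

0.7873


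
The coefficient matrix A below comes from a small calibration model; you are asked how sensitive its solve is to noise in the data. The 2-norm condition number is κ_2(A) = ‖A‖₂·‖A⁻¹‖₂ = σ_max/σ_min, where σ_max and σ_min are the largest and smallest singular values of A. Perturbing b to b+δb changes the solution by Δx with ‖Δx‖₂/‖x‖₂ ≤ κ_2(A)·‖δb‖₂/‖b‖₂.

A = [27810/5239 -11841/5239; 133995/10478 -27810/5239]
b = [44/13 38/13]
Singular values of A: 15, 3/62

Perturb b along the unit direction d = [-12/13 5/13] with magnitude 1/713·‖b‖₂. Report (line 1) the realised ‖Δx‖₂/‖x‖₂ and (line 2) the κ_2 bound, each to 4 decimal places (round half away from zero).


from the listed singular values, σ₁ = 15, σ_n = 3/62
κ = σ_max/σ_min = 15/(3/62) = 310.0000
κ_2(A)·‖δb‖/‖b‖ = 0.4348
solve Ax = b  →  x = [-15.6513 -38.2564]
‖b‖₂ = 4.4721 and ‖x‖₂ = 41.3342
with δb = [-0.0058 0.0024], A·Δx = δb → ‖Δx‖ = 0.1296
relative error = 0.0031
tightness: 0.0031 against a bound of 0.4348 (unrounded ratio ≈ 0.0072)

0.0031
0.4348


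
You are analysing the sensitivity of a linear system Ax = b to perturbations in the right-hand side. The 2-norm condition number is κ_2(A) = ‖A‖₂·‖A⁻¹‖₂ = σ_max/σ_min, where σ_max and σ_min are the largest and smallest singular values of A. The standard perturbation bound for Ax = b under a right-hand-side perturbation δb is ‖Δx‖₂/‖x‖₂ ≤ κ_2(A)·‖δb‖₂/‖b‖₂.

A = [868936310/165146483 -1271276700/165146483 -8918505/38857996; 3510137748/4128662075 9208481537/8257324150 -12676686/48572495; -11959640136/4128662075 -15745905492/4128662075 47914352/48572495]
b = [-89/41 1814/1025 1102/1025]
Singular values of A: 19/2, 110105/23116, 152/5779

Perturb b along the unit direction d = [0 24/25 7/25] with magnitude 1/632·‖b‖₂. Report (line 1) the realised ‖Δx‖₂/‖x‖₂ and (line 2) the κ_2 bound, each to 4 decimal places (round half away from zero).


largest singular value 19/2, smallest 152/5779
condition number: (19/2) ÷ (152/5779) = 361.1875
κ_2(A)·‖δb‖/‖b‖ = 0.5715
solve Ax = b  →  x = [14.4481 7.9442 74.2309]
‖b‖₂ = 3.0000 and ‖x‖₂ = 76.0401
Δx = A⁻¹·δb where δb = 1/632·3.0000·d; ‖Δx‖ = 0.1805
dividing the unrounded norms, ‖Δx‖/‖x‖ = 0.0024
realised/bound (from unrounded values) ≈ 0.0042

0.0024
0.5715


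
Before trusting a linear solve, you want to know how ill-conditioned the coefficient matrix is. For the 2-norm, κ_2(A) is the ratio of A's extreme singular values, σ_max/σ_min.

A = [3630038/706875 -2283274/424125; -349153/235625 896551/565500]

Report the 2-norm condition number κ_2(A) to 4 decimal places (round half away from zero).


365.6250

AᵀA = [22838953981/799475625 -57553258847/1918741500; -57553258847/1918741500 145036281289/4604979600]; tr = 8222017129/136890000, det = 923521/34222500
eigenvalues of AᵀA: λ = (tr ± √(tr²−4·det))/2 = 961/16, 3844/8555625
κ = σ_max/σ_min = (31/4)/(62/2925) = 365.6250


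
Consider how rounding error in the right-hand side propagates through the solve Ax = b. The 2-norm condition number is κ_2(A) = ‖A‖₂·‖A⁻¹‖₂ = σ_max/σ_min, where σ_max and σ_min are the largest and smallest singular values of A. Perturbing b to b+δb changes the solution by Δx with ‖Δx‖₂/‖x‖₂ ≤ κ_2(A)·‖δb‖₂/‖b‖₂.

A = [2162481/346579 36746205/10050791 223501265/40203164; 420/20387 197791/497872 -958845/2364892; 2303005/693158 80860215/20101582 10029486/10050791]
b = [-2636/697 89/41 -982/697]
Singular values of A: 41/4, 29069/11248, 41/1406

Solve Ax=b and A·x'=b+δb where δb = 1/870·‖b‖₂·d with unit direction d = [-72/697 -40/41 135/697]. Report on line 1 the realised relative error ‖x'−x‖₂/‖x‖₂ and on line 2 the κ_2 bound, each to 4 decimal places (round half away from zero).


0.0026
0.4040

largest singular value 41/4, smallest 41/1406
κ_2(A) = (41/4) / (41/1406) = 351.5000
bound on ‖Δx‖/‖x‖: κ·ε = 351.5000·1/870 = 0.4040
solve Ax = b  →  x = [49.3961 -32.5356 -34.7234]
‖b‖ = 4.5826, ‖x‖ = 68.5876
Δx = A⁻¹·δb where δb = 1/870·4.5826·d; ‖Δx‖ = 0.1806
realised ‖Δx‖/‖x‖ = 0.0026
realised/bound (from unrounded values) ≈ 0.0065


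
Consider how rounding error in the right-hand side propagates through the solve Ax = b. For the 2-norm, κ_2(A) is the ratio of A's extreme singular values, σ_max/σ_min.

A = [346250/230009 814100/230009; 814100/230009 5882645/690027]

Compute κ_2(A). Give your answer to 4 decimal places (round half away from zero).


326.6400

form AᵀA = [4631052500/313042249 33341465500/939126747; 33341465500/939126747 240061192225/2817380241] with trace 1667104525/16670889 and determinant 1562500/16670889
λ_max, λ_min = (1667104525/16670889 ± √2779133304219225625/277918540050321)/2 = 100, 15625/16670889
κ_2(A) = √(λ_max/λ_min) = √(100 / (15625/16670889)) = 326.6400


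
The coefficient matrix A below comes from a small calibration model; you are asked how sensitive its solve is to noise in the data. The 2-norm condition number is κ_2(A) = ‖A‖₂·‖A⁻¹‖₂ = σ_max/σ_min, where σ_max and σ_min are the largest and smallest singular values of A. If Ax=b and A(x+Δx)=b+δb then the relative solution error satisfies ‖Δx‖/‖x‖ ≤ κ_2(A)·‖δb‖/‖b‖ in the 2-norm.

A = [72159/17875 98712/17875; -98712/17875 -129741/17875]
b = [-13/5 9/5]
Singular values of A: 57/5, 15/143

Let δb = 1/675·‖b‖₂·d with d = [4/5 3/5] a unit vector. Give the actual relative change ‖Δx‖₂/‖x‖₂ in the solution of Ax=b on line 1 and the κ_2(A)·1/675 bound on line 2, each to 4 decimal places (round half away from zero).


0.0047
0.1610

largest singular value 57/5, smallest 15/143
κ = σ_max/σ_min = (57/5)/(15/143) = 108.6800
bound on ‖Δx‖/‖x‖: κ·ε = 108.6800·1/675 = 0.1610
solve Ax = b  →  x = [7.4688 -5.9305]
2-norm of b is 3.1623; of x, 9.5370
with δb = [0.0037 0.0028], A·Δx = δb → ‖Δx‖ = 0.0447
relative error = 0.0047
realised/bound (from unrounded values) ≈ 0.0291


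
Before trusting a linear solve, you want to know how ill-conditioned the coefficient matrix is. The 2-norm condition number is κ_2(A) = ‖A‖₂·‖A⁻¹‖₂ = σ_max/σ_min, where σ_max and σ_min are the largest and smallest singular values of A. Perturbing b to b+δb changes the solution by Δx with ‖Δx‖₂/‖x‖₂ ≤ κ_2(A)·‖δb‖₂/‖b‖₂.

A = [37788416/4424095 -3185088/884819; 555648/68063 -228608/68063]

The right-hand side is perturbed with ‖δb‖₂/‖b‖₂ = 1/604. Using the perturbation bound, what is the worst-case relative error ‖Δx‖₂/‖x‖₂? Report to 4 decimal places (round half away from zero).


0.3886

form AᵀA = [3249002070016/23273028025 -270744403968/4654605605; -270744403968/4654605605 22564802560/930921121] with trace 22562852864/137710225 and determinant 67108864/137710225
solving λ² − 22562852864/137710225·λ + 67108864/137710225 = 0 gives λ = 4096/25, 16384/5508409
κ = σ_max/σ_min = (64/5)/(128/2347) = 234.7000
worst-case relative error ≤ 234.7000 × 1/604 = 0.3886


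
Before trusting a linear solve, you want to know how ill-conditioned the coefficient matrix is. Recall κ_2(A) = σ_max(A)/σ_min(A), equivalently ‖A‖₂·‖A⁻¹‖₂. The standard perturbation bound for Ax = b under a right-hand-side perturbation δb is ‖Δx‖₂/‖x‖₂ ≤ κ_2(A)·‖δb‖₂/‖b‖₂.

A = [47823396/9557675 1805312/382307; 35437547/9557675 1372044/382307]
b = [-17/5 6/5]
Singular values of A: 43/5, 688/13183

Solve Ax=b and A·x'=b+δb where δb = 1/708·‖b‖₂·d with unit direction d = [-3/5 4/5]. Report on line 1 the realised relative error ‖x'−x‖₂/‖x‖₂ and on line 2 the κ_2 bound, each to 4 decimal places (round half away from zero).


0.0017
0.2328

from the listed singular values, σ₁ = 43/5, σ_n = 688/13183
κ = σ_max/σ_min = (43/5)/(688/13183) = 164.7875
worst-case relative error ≤ 164.7875 × 1/708 = 0.2328
solve Ax = b  →  x = [-39.8126 41.4660]
‖b‖₂ = 3.6056 and ‖x‖₂ = 57.4845
δb = ε·‖b‖·d = [-0.0031 0.0041]; solving A·Δx = δb gives ‖Δx‖ = 0.0976
realised ‖Δx‖/‖x‖ = 0.0017
tightness: 0.0017 against a bound of 0.2328 (unrounded ratio ≈ 0.0073)


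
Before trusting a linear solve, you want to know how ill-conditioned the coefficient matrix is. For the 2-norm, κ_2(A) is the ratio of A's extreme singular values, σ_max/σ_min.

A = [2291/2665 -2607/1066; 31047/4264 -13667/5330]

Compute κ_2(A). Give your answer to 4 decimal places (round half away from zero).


4.0000

form AᵀA = [14535289/270400 -56169/2704; -56169/2704 106097/8450] with trace 106097/1600 and determinant 38950081/160000
λ_max, λ_min = (106097/1600 ± √350550729/102400)/2 = 6241/100, 6241/1600
σ_max=√(6241/100)=(79/10), σ_min=√(6241/1600)=(79/40) → κ = 4.0000


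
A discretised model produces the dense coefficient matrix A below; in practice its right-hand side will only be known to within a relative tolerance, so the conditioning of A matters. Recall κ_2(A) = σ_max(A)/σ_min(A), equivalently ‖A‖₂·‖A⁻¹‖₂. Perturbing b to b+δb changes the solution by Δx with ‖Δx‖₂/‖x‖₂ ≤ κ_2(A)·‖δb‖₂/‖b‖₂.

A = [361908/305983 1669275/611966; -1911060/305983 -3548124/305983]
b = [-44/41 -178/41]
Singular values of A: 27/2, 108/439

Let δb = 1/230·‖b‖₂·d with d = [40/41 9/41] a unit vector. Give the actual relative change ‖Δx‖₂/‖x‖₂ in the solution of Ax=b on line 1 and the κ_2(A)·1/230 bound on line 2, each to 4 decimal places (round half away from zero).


σ_max = 27/2, σ_min = 108/439
κ = σ_max/σ_min = (27/2)/(108/439) = 54.8750
perturbation bound = 54.8750·1/230 = 0.2386
solve Ax = b  →  x = [7.3126 -3.5643]
‖b‖₂ = 4.4721 and ‖x‖₂ = 8.1350
Δx = A⁻¹·δb where δb = 1/230·4.4721·d; ‖Δx‖ = 0.0790
realised ‖Δx‖/‖x‖ = 0.0097
realised/bound (from unrounded values) ≈ 0.0407

0.0097
0.2386


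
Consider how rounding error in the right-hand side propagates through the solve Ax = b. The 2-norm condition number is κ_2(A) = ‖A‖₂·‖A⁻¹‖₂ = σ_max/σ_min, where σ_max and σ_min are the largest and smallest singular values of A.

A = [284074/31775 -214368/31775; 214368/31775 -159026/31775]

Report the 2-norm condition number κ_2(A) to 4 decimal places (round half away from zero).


254.2000

AᵀA = [5066067076/40386025 -3799458432/40386025; -3799458432/40386025 2849716324/40386025]; tr = 316631336/1615441, det = 960400/1615441
eigenvalues of AᵀA: λ = (tr ± √(tr²−4·det))/2 = 196, 4900/1615441
σ_max=√196=14, σ_min=√(4900/1615441)=(70/1271) → κ = 254.2000


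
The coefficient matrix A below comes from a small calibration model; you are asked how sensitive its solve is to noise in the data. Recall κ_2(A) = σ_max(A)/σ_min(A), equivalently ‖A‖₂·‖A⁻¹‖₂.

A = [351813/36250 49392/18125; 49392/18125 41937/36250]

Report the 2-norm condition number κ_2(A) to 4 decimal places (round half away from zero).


AᵀA = [42729813/420500 3111696/105125; 3111696/105125 3685437/420500]; tr = 185661/1682, det = 194481/13456
λ_max, λ_min = (185661/1682 ± √8576612100/707281)/2 = 441/4, 441/3364
σ_max=√(441/4)=(21/2), σ_min=√(441/3364)=(21/58) → κ = 29.0000

29.0000


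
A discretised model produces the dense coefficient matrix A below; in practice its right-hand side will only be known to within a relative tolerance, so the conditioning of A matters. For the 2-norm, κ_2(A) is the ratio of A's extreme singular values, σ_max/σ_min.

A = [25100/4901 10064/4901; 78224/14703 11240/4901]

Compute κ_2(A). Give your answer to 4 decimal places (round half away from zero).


78.0000

AᵀA = [14017936/257049 1946560/85683; 1946560/85683 270656/28561]; tr = 97360/1521, det = 1024/1521
λ_max, λ_min = (97360/1521 ± √9472739584/2313441)/2 = 64, 16/1521
so κ_2 = √(64 / (16/1521)) = 78.0000


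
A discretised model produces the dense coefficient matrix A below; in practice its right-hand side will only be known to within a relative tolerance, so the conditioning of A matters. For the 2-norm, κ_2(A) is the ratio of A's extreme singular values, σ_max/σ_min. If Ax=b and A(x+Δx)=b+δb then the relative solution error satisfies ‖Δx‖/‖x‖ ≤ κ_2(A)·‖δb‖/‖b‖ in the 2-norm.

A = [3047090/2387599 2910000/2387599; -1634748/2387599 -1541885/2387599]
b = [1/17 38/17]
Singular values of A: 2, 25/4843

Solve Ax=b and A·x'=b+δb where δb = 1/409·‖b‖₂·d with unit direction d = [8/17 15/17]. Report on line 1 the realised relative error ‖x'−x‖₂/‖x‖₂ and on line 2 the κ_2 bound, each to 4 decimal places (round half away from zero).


σ_max = 2, σ_min = 25/4843
κ = σ_max/σ_min = 2/(25/4843) = 387.4400
worst-case relative error ≤ 387.4400 × 1/409 = 0.9473
solve Ax = b  →  x = [-267.5621 280.2152]
‖b‖₂ = 2.2361 and ‖x‖₂ = 387.4403
δb = ε·‖b‖·d = [0.0026 0.0048]; solving A·Δx = δb gives ‖Δx‖ = 1.0591
realised ‖Δx‖/‖x‖ = 0.0027
so the bound overstates the realised error by a factor of ≈ 346.5372 (computed from the unrounded values)

0.0027
0.9473


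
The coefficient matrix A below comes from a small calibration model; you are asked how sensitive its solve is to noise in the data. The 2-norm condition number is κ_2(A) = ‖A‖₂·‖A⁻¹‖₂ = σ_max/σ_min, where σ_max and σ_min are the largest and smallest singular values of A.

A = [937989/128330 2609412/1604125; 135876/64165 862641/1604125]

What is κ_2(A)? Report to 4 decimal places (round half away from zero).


125.2000

form AᵀA = [38146900545/658743556 10728096678/823429445; 10728096678/823429445 12085088769/4117147225] with trace 596081421/9796900 and determinant 2313441/9796900
char-poly roots: 1521/25 and 1521/391876
so κ_2 = √((1521/25) / (1521/391876)) = 125.2000


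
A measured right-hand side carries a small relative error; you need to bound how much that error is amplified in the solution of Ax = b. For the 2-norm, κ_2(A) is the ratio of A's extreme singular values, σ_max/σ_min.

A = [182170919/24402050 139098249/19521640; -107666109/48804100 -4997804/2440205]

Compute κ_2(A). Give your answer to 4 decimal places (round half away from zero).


M = AᵀA = [230939145511069/3810944282896 219936258340155/3810944282896; 219936258340155/3810944282896 837876709740025/15243777131584]. tr(M)=2094688813061/18125775424, det(M)=53418765625/290012406784
solving λ² − 2094688813061/18125775424·λ + 53418765625/290012406784 = 0 gives λ = 1849/16, 28890625/18125775424
κ = σ_max/σ_min = (43/4)/(5375/134632) = 269.2640

269.2640


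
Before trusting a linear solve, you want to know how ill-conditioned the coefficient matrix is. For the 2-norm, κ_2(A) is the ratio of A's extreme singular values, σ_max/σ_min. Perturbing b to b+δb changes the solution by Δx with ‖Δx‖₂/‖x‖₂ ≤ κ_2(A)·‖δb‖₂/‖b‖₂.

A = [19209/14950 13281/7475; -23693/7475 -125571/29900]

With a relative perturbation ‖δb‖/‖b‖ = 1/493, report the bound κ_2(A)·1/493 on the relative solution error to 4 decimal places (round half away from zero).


0.2799

form AᵀA = [15469933/1322500 20623569/1322500; 20623569/1322500 110001393/5290000] with trace 1375049/42320 and determinant 1172889/21160000
eigenvalues of AᵀA: λ = (tr ± √(tr²−4·det))/2 = 3249/100, 361/211600
κ = σ_max/σ_min = (57/10)/(19/460) = 138.0000
perturbation bound = 138.0000·1/493 = 0.2799


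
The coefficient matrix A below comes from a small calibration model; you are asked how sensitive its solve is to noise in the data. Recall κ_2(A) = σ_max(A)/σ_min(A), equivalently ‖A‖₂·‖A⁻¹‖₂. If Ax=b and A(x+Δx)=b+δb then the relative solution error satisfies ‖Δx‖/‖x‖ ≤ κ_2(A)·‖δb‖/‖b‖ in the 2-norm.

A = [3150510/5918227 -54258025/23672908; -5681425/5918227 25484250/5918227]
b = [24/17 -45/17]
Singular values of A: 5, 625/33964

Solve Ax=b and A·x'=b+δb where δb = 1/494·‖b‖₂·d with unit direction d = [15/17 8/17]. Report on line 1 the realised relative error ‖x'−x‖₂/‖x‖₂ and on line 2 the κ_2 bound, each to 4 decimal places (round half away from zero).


from the listed singular values, σ₁ = 5, σ_n = 625/33964
condition number: 5 ÷ (625/33964) = 271.7120
κ_2(A)·‖δb‖/‖b‖ = 0.5500
solve Ax = b  →  x = [0.1317 -0.5854]
‖b‖ = 3.0000, ‖x‖ = 0.6000
Δx = A⁻¹·δb where δb = 1/494·3.0000·d; ‖Δx‖ = 0.3300
relative error = 0.5500
realised/bound = 1 exactly: the bound is attained for this b and d

0.5500
0.5500


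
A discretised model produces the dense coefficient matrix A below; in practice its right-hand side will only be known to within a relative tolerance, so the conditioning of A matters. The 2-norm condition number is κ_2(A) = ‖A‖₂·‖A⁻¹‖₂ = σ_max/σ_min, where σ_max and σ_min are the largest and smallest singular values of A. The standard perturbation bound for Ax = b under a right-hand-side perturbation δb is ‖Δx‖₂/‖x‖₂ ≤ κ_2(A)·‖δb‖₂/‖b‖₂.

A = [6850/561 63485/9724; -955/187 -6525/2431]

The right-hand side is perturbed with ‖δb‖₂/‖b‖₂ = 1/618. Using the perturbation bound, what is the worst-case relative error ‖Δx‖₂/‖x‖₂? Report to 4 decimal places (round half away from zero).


form AᵀA = [55130725/314721 19601875/209814; 19601875/209814 27879025/559504] with trace 3920425/17424 and determinant 625/1936
char-poly roots: 225 and 25/17424
κ = σ_max/σ_min = 15/(5/132) = 396.0000
perturbation bound = 396.0000·1/618 = 0.6408

0.6408


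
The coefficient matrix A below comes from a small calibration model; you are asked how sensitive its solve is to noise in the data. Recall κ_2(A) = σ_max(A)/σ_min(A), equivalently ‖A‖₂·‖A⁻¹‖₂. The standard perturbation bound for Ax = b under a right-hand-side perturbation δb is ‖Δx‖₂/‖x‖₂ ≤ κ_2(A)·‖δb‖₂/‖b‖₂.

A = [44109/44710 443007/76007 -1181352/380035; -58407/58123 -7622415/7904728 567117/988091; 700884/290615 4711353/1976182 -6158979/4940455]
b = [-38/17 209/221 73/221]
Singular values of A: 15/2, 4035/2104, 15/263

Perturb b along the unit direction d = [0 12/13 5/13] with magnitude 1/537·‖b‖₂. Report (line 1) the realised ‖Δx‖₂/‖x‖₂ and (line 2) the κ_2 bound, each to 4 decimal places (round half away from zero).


largest singular value 15/2, smallest 15/263
κ = σ_max/σ_min = (15/2)/(15/263) = 131.5000
κ_2(A)·‖δb‖/‖b‖ = 0.2449
solve Ax = b  →  x = [0.4259 7.8963 15.6598]
‖b‖ = 2.4495, ‖x‖ = 17.5431
with δb = [0.0000 0.0042 0.0018], A·Δx = δb → ‖Δx‖ = 0.0800
dividing the unrounded norms, ‖Δx‖/‖x‖ = 0.0046
realised/bound (from unrounded values) ≈ 0.0186

0.0046
0.2449


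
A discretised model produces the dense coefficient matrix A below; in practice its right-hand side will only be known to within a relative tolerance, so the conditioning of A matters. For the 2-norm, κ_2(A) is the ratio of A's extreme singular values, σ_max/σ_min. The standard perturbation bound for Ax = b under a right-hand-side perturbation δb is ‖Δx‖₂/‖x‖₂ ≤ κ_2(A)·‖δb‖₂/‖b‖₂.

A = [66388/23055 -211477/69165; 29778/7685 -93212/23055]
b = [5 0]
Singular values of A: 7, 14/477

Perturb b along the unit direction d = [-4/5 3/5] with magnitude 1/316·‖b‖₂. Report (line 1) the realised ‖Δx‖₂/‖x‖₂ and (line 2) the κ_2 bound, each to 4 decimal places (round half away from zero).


0.0040
0.7547

from the listed singular values, σ₁ = 7, σ_n = 14/477
κ = σ_max/σ_min = 7/(14/477) = 238.5000
perturbation bound = 238.5000·1/316 = 0.7547
solve Ax = b  →  x = [-98.3941 -94.3005]
2-norm of b is 5.0000; of x, 136.2864
Δx = A⁻¹·δb where δb = 1/316·5.0000·d; ‖Δx‖ = 0.5391
dividing the unrounded norms, ‖Δx‖/‖x‖ = 0.0040
tightness: 0.0040 against a bound of 0.7547 (unrounded ratio ≈ 0.0052)


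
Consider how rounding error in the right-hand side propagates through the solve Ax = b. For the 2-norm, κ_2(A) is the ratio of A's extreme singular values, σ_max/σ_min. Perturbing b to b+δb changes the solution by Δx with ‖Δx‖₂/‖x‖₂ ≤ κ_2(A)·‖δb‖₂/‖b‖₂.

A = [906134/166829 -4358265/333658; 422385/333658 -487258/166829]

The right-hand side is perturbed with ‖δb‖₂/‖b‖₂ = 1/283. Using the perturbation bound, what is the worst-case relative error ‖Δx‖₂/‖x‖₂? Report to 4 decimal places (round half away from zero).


M = AᵀA = [158455333/5094388 -95066640/1273597; -95066640/1273597 912650677/5094388]. tr(M)=41196385/195938, det(M)=707281/1567504
char-poly roots: 841/4 and 841/391876
σ_max=√(841/4)=(29/2), σ_min=√(841/391876)=(29/626) → κ = 313.0000
worst-case relative error ≤ 313.0000 × 1/283 = 1.1060

1.1060


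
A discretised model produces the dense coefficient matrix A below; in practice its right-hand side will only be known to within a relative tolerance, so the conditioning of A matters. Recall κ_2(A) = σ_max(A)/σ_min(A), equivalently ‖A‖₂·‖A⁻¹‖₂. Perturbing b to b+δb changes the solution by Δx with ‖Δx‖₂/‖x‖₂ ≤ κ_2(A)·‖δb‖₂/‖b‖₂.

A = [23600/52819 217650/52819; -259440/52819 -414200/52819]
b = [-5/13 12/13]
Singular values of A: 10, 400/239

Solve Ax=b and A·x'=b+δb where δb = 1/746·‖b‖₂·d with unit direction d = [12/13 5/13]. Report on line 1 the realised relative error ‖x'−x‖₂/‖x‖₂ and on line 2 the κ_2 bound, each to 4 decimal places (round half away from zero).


0.0080
0.0080

largest singular value 10, smallest 400/239
κ = σ_max/σ_min = 10/(400/239) = 5.9750
κ_2(A)·‖δb‖/‖b‖ = 0.0080
solve Ax = b  →  x = [-0.0471 -0.0882]
‖b‖₂ = 1.0000 and ‖x‖₂ = 0.1000
δb = ε·‖b‖·d = [0.0012 0.0005]; solving A·Δx = δb gives ‖Δx‖ = 0.0008
realised ‖Δx‖/‖x‖ = 0.0080
so the bound is sharp here: realised error equals the bound


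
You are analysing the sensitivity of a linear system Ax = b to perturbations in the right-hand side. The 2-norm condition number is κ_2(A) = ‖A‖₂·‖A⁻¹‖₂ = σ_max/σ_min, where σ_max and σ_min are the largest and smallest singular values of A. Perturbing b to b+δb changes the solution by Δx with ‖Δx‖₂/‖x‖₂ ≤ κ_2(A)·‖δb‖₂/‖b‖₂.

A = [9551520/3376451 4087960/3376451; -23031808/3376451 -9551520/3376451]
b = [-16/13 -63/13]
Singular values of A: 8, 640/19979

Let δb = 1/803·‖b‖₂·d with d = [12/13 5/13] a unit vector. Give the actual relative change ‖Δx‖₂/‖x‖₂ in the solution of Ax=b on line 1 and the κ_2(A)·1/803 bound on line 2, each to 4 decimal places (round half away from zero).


0.0021
0.3110

σ_max = 8, σ_min = 640/19979
condition number: 8 ÷ (640/19979) = 249.7375
perturbation bound = 249.7375·1/803 = 0.3110
solve Ax = b  →  x = [36.4814 -86.2553]
2-norm of b is 5.0000; of x, 93.6529
re-solving with b+δb shifts x by Δx of norm 0.1944
dividing the unrounded norms, ‖Δx‖/‖x‖ = 0.0021
realised/bound (from unrounded values) ≈ 0.0067
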